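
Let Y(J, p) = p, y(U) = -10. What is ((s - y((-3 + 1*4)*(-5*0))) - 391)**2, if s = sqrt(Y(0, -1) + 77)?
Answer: 145237 - 1524*sqrt(19) ≈ 1.3859e+5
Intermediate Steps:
s = 2*sqrt(19) (s = sqrt(-1 + 77) = sqrt(76) = 2*sqrt(19) ≈ 8.7178)
((s - y((-3 + 1*4)*(-5*0))) - 391)**2 = ((2*sqrt(19) - 1*(-10)) - 391)**2 = ((2*sqrt(19) + 10) - 391)**2 = ((10 + 2*sqrt(19)) - 391)**2 = (-381 + 2*sqrt(19))**2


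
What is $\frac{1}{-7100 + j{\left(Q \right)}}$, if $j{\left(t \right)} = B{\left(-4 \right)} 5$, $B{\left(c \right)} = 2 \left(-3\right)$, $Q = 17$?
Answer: $- \frac{1}{7130} \approx -0.00014025$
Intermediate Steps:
$B{\left(c \right)} = -6$
$j{\left(t \right)} = -30$ ($j{\left(t \right)} = \left(-6\right) 5 = -30$)
$\frac{1}{-7100 + j{\left(Q \right)}} = \frac{1}{-7100 - 30} = \frac{1}{-7130} = - \frac{1}{7130}$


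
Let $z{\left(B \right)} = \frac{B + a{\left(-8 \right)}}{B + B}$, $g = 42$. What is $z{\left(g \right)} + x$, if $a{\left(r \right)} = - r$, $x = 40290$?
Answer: $\frac{1692205}{42} \approx 40291.0$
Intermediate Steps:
$z{\left(B \right)} = \frac{8 + B}{2 B}$ ($z{\left(B \right)} = \frac{B - -8}{B + B} = \frac{B + 8}{2 B} = \left(8 + B\right) \frac{1}{2 B} = \frac{8 + B}{2 B}$)
$z{\left(g \right)} + x = \frac{8 + 42}{2 \cdot 42} + 40290 = \frac{1}{2} \cdot \frac{1}{42} \cdot 50 + 40290 = \frac{25}{42} + 40290 = \frac{1692205}{42}$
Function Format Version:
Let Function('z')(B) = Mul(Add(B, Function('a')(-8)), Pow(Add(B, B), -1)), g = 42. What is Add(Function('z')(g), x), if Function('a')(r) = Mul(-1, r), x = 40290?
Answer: Rational(1692205, 42) ≈ 40291.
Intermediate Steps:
Function('z')(B) = Mul(Rational(1, 2), Pow(B, -1), Add(8, B)) (Function('z')(B) = Mul(Add(B, Mul(-1, -8)), Pow(Add(B, B), -1)) = Mul(Add(B, 8), Pow(Mul(2, B), -1)) = Mul(Add(8, B), Mul(Rational(1, 2), Pow(B, -1))) = Mul(Rational(1, 2), Pow(B, -1), Add(8, B)))
Add(Function('z')(g), x) = Add(Mul(Rational(1, 2), Pow(42, -1), Add(8, 42)), 40290) = Add(Mul(Rational(1, 2), Rational(1, 42), 50), 40290) = Add(Rational(25, 42), 40290) = Rational(1692205, 42)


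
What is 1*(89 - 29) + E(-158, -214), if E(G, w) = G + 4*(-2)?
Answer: -106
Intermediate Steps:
E(G, w) = -8 + G (E(G, w) = G - 8 = -8 + G)
1*(89 - 29) + E(-158, -214) = 1*(89 - 29) + (-8 - 158) = 1*60 - 166 = 60 - 166 = -106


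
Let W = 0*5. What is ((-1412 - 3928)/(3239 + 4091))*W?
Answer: 0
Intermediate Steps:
W = 0
((-1412 - 3928)/(3239 + 4091))*W = ((-1412 - 3928)/(3239 + 4091))*0 = -5340/7330*0 = -5340*1/7330*0 = -534/733*0 = 0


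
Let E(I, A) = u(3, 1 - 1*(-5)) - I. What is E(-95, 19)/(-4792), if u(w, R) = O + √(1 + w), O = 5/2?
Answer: -199/9584 ≈ -0.020764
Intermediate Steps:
O = 5/2 (O = 5*(½) = 5/2 ≈ 2.5000)
u(w, R) = 5/2 + √(1 + w)
E(I, A) = 9/2 - I (E(I, A) = (5/2 + √(1 + 3)) - I = (5/2 + √4) - I = (5/2 + 2) - I = 9/2 - I)
E(-95, 19)/(-4792) = (9/2 - 1*(-95))/(-4792) = (9/2 + 95)*(-1/4792) = (199/2)*(-1/4792) = -199/9584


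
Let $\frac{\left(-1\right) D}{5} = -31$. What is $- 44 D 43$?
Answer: $-293260$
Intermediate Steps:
$D = 155$ ($D = \left(-5\right) \left(-31\right) = 155$)
$- 44 D 43 = \left(-44\right) 155 \cdot 43 = \left(-6820\right) 43 = -293260$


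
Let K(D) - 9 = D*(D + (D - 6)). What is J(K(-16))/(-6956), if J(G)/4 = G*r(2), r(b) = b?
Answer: -1234/1739 ≈ -0.70960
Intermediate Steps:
K(D) = 9 + D*(-6 + 2*D) (K(D) = 9 + D*(D + (D - 6)) = 9 + D*(D + (-6 + D)) = 9 + D*(-6 + 2*D))
J(G) = 8*G (J(G) = 4*(G*2) = 4*(2*G) = 8*G)
J(K(-16))/(-6956) = (8*(9 - 6*(-16) + 2*(-16)²))/(-6956) = (8*(9 + 96 + 2*256))*(-1/6956) = (8*(9 + 96 + 512))*(-1/6956) = (8*617)*(-1/6956) = 4936*(-1/6956) = -1234/1739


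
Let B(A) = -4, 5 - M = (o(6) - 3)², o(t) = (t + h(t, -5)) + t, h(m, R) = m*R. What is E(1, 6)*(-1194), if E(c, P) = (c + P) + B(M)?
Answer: -3582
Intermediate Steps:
h(m, R) = R*m
o(t) = -3*t (o(t) = (t - 5*t) + t = -4*t + t = -3*t)
M = -436 (M = 5 - (-3*6 - 3)² = 5 - (-18 - 3)² = 5 - 1*(-21)² = 5 - 1*441 = 5 - 441 = -436)
E(c, P) = -4 + P + c (E(c, P) = (c + P) - 4 = (P + c) - 4 = -4 + P + c)
E(1, 6)*(-1194) = (-4 + 6 + 1)*(-1194) = 3*(-1194) = -3582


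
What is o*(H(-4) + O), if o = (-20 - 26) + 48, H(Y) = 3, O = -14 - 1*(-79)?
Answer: 136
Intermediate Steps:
O = 65 (O = -14 + 79 = 65)
o = 2 (o = -46 + 48 = 2)
o*(H(-4) + O) = 2*(3 + 65) = 2*68 = 136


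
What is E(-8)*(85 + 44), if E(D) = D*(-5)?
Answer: 5160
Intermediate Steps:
E(D) = -5*D
E(-8)*(85 + 44) = (-5*(-8))*(85 + 44) = 40*129 = 5160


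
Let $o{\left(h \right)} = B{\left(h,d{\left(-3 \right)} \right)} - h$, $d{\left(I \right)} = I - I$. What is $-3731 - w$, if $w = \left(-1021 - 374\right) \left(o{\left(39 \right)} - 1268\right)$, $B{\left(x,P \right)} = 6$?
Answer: $-1818626$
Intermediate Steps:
$d{\left(I \right)} = 0$
$o{\left(h \right)} = 6 - h$
$w = 1814895$ ($w = \left(-1021 - 374\right) \left(\left(6 - 39\right) - 1268\right) = - 1395 \left(\left(6 - 39\right) - 1268\right) = - 1395 \left(-33 - 1268\right) = \left(-1395\right) \left(-1301\right) = 1814895$)
$-3731 - w = -3731 - 1814895 = -1818626$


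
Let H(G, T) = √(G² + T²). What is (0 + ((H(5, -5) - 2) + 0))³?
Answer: -308 + 310*√2 ≈ 130.41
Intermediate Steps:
(0 + ((H(5, -5) - 2) + 0))³ = (0 + ((√(5² + (-5)²) - 2) + 0))³ = (0 + ((√(25 + 25) - 2) + 0))³ = (0 + ((√50 - 2) + 0))³ = (0 + ((5*√2 - 2) + 0))³ = (0 + ((-2 + 5*√2) + 0))³ = (0 + (-2 + 5*√2))³ = (-2 + 5*√2)³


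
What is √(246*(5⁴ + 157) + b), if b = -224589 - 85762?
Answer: I*√117979 ≈ 343.48*I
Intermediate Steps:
b = -310351
√(246*(5⁴ + 157) + b) = √(246*(5⁴ + 157) - 310351) = √(246*(625 + 157) - 310351) = √(246*782 - 310351) = √(192372 - 310351) = √(-117979) = I*√117979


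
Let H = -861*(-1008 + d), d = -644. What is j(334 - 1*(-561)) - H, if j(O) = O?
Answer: -1421477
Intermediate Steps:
H = 1422372 (H = -861*(-1008 - 644) = -861*(-1652) = 1422372)
j(334 - 1*(-561)) - H = (334 - 1*(-561)) - 1*1422372 = (334 + 561) - 1422372 = 895 - 1422372 = -1421477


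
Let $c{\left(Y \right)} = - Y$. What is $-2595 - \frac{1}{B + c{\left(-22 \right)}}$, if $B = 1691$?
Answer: $- \frac{4445236}{1713} \approx -2595.0$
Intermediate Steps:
$-2595 - \frac{1}{B + c{\left(-22 \right)}} = -2595 - \frac{1}{1691 - -22} = -2595 - \frac{1}{1691 + 22} = -2595 - \frac{1}{1713} = - \frac{4445236}{1713}$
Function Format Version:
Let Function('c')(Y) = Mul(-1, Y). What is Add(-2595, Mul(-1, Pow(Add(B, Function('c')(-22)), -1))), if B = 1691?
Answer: Rational(-4445236, 1713) ≈ -2595.0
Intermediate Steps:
Add(-2595, Mul(-1, Pow(Add(B, Function('c')(-22)), -1))) = Add(-2595, Mul(-1, Pow(Add(1691, Mul(-1, -22)), -1))) = Add(-2595, Mul(-1, Pow(Add(1691, 22), -1))) = Add(-2595, Mul(-1, Pow(1713, -1))) = Add(-2595, Mul(-1, Rational(1, 1713))) = Add(-2595, Rational(-1, 1713)) = Rational(-4445236, 1713)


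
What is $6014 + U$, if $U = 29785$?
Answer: $35799$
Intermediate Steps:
$6014 + U = 6014 + 29785 = 35799$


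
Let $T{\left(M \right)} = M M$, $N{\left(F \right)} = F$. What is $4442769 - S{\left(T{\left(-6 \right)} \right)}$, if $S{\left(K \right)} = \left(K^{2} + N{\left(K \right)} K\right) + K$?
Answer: $4440141$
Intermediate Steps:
$T{\left(M \right)} = M^{2}$
$S{\left(K \right)} = K + 2 K^{2}$ ($S{\left(K \right)} = \left(K^{2} + K K\right) + K = \left(K^{2} + K^{2}\right) + K = 2 K^{2} + K = K + 2 K^{2}$)
$4442769 - S{\left(T{\left(-6 \right)} \right)} = 4442769 - \left(-6\right)^{2} \left(1 + 2 \left(-6\right)^{2}\right) = 4442769 - 36 \left(1 + 2 \cdot 36\right) = 4442769 - 36 \left(1 + 72\right) = 4442769 - 36 \cdot 73 = 4442769 - 2628 = 4440141$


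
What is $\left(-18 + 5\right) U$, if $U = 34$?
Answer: $-442$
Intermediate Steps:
$\left(-18 + 5\right) U = \left(-18 + 5\right) 34 = \left(-13\right) 34 = -442$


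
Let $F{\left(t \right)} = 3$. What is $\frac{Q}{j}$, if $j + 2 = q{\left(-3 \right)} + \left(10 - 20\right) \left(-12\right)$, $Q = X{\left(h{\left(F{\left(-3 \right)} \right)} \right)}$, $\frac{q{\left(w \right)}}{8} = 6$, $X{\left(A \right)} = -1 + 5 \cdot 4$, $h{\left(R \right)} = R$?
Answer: $\frac{19}{166} \approx 0.11446$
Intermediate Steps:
$X{\left(A \right)} = 19$ ($X{\left(A \right)} = -1 + 20 = 19$)
$q{\left(w \right)} = 48$ ($q{\left(w \right)} = 8 \cdot 6 = 48$)
$Q = 19$
$j = 166$ ($j = -2 + \left(48 + \left(10 - 20\right) \left(-12\right)\right) = -2 + \left(48 - -120\right) = -2 + \left(48 + 120\right) = -2 + 168 = 166$)
$\frac{Q}{j} = \frac{19}{166}$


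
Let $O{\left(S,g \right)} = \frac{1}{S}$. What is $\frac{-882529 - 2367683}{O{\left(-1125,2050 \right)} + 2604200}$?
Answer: $- \frac{3656488500}{2929724999} \approx -1.2481$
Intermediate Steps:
$\frac{-882529 - 2367683}{O{\left(-1125,2050 \right)} + 2604200} = \frac{-882529 - 2367683}{\frac{1}{-1125} + 2604200} = \frac{-882529 - 2367683}{- \frac{1}{1125} + 2604200} = \frac{-882529 - 2367683}{\frac{2929724999}{1125}} = \left(-3250212\right) \frac{1125}{2929724999} = - \frac{3656488500}{2929724999}$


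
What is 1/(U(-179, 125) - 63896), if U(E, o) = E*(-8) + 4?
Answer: -1/62460 ≈ -1.6010e-5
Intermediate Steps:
U(E, o) = 4 - 8*E (U(E, o) = -8*E + 4 = 4 - 8*E)
1/(U(-179, 125) - 63896) = 1/((4 - 8*(-179)) - 63896) = 1/((4 + 1432) - 63896) = 1/(1436 - 63896) = 1/(-62460) = -1/62460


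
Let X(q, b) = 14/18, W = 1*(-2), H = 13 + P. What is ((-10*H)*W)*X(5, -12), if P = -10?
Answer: 140/3 ≈ 46.667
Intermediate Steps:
H = 3 (H = 13 - 10 = 3)
W = -2
X(q, b) = 7/9 (X(q, b) = 14*(1/18) = 7/9)
((-10*H)*W)*X(5, -12) = (-10*3*(-2))*(7/9) = -30*(-2)*(7/9) = 60*(7/9) = 140/3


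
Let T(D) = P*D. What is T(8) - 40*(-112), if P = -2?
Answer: 4464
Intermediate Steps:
T(D) = -2*D
T(8) - 40*(-112) = -2*8 - 40*(-112) = -16 + 4480 = 4464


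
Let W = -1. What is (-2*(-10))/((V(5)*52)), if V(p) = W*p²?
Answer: -1/65 ≈ -0.015385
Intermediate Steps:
V(p) = -p²
(-2*(-10))/((V(5)*52)) = (-2*(-10))/((-1*5²*52)) = 20/((-1*25*52)) = 20/((-25*52)) = 20/(-1300) = 20*(-1/1300) = -1/65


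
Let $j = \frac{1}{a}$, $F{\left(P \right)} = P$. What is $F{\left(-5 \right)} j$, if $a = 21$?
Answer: $- \frac{5}{21} \approx -0.2381$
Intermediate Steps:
$j = \frac{1}{21} \approx 0.047619$
$F{\left(-5 \right)} j = \left(-5\right) \frac{1}{21} = - \frac{5}{21}$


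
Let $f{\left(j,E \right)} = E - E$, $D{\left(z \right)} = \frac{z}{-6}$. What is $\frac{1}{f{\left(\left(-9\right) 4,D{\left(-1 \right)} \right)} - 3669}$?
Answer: $- \frac{1}{3669} \approx -0.00027255$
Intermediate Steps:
$D{\left(z \right)} = - \frac{z}{6}$ ($D{\left(z \right)} = z \left(- \frac{1}{6}\right) = - \frac{z}{6}$)
$f{\left(j,E \right)} = 0$
$\frac{1}{f{\left(\left(-9\right) 4,D{\left(-1 \right)} \right)} - 3669} = \frac{1}{0 - 3669} = \frac{1}{-3669} = - \frac{1}{3669}$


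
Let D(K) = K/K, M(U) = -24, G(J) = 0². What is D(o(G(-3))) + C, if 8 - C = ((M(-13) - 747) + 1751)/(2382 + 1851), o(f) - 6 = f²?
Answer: 37117/4233 ≈ 8.7685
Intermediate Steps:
G(J) = 0
o(f) = 6 + f²
D(K) = 1
C = 32884/4233 (C = 8 - ((-24 - 747) + 1751)/(2382 + 1851) = 8 - (-771 + 1751)/4233 = 8 - 980/4233 = 32884/4233 ≈ 7.7685)
D(o(G(-3))) + C = 1 + 32884/4233 = 37117/4233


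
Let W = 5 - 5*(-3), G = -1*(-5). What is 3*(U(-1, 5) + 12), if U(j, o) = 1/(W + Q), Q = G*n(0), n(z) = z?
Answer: 723/20 ≈ 36.150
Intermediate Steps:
G = 5
Q = 0 (Q = 5*0 = 0)
W = 20 (W = 5 + 15 = 20)
U(j, o) = 1/20 (U(j, o) = 1/(20 + 0) = 1/20)
3*(U(-1, 5) + 12) = 3*(1/20 + 12) = 3*(241/20) = 723/20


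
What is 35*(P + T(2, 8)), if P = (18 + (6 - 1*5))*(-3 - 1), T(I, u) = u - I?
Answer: -2450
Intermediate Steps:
P = -76 (P = (18 + (6 - 5))*(-4) = (18 + 1)*(-4) = 19*(-4) = -76)
35*(P + T(2, 8)) = 35*(-76 + (8 - 1*2)) = 35*(-76 + (8 - 2)) = 35*(-76 + 6) = 35*(-70) = -2450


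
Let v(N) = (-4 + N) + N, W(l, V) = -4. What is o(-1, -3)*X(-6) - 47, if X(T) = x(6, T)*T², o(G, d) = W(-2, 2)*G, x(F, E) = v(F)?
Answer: 1105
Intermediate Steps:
v(N) = -4 + 2*N
x(F, E) = -4 + 2*F
o(G, d) = -4*G
X(T) = 8*T² (X(T) = (-4 + 2*6)*T² = (-4 + 12)*T² = 8*T²)
o(-1, -3)*X(-6) - 47 = (-4*(-1))*(8*(-6)²) - 47 = 4*(8*36) - 47 = 4*288 - 47 = 1152 - 47 = 1105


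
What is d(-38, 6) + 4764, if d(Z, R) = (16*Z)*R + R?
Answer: 1122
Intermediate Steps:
d(Z, R) = R + 16*R*Z (d(Z, R) = 16*R*Z + R = R + 16*R*Z)
d(-38, 6) + 4764 = 6*(1 + 16*(-38)) + 4764 = 6*(1 - 608) + 4764 = 6*(-607) + 4764 = -3642 + 4764 = 1122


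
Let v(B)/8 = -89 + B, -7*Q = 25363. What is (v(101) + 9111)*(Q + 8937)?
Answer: 342463572/7 ≈ 4.8923e+7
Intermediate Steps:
Q = -25363/7 (Q = -⅐*25363 = -25363/7 ≈ -3623.3)
v(B) = -712 + 8*B (v(B) = 8*(-89 + B) = -712 + 8*B)
(v(101) + 9111)*(Q + 8937) = ((-712 + 8*101) + 9111)*(-25363/7 + 8937) = ((-712 + 808) + 9111)*(37196/7) = (96 + 9111)*(37196/7) = 9207*(37196/7) = 342463572/7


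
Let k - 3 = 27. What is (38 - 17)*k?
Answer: 630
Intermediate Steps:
k = 30 (k = 3 + 27 = 30)
(38 - 17)*k = (38 - 17)*30 = 21*30 = 630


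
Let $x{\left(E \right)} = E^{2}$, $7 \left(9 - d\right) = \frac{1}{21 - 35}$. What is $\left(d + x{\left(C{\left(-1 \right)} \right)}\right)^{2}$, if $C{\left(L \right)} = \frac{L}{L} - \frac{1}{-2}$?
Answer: $\frac{4870849}{38416} \approx 126.79$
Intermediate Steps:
$C{\left(L \right)} = \frac{3}{2}$ ($C{\left(L \right)} = 1 - - \frac{1}{2} = 1 + \frac{1}{2} = \frac{3}{2}$)
$d = \frac{883}{98}$ ($d = 9 - \frac{1}{7 \left(21 - 35\right)} = 9 - \frac{1}{7 \left(-14\right)} = 9 - - \frac{1}{98} = 9 + \frac{1}{98} = \frac{883}{98} \approx 9.0102$)
$\left(d + x{\left(C{\left(-1 \right)} \right)}\right)^{2} = \left(\frac{883}{98} + \left(\frac{3}{2}\right)^{2}\right)^{2} = \left(\frac{883}{98} + \frac{9}{4}\right)^{2} = \left(\frac{2207}{196}\right)^{2} = \frac{4870849}{38416}$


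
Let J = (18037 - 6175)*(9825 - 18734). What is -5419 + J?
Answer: -105683977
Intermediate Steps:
J = -105678558 (J = 11862*(-8909) = -105678558)
-5419 + J = -5419 - 105678558 = -105683977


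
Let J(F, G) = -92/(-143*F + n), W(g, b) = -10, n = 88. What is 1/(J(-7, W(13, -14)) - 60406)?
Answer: -1089/65782226 ≈ -1.6555e-5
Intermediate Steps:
J(F, G) = -92/(88 - 143*F) (J(F, G) = -92/(-143*F + 88) = -92/(88 - 143*F))
1/(J(-7, W(13, -14)) - 60406) = 1/(92/(11*(-8 + 13*(-7))) - 60406) = 1/(92/(11*(-8 - 91)) - 60406) = 1/((92/11)/(-99) - 60406) = 1/((92/11)*(-1/99) - 60406) = 1/(-92/1089 - 60406) = 1/(-65782226/1089) = -1089/65782226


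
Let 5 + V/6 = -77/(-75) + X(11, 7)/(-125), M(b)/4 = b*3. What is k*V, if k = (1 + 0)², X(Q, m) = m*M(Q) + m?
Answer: -8566/125 ≈ -68.528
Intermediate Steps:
M(b) = 12*b (M(b) = 4*(b*3) = 4*(3*b) = 12*b)
X(Q, m) = m + 12*Q*m (X(Q, m) = m*(12*Q) + m = 12*Q*m + m = m + 12*Q*m)
k = 1 (k = 1² = 1)
V = -8566/125 (V = -30 + 6*(-77/(-75) + (7*(1 + 12*11))/(-125)) = -30 + 6*(-77*(-1/75) + (7*(1 + 132))*(-1/125)) = -30 + 6*(77/75 + (7*133)*(-1/125)) = -30 + 6*(77/75 + 931*(-1/125)) = -30 + 6*(77/75 - 931/125) = -30 + 6*(-2408/375) = -30 - 4816/125 = -8566/125 ≈ -68.528)
k*V = 1*(-8566/125) = -8566/125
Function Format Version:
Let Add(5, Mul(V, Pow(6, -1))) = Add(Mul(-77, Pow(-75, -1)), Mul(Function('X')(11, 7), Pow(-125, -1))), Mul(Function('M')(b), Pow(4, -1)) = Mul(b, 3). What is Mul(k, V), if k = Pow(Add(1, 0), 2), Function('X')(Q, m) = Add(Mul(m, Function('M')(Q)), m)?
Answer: Rational(-8566, 125) ≈ -68.528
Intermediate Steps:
Function('M')(b) = Mul(12, b) (Function('M')(b) = Mul(4, Mul(b, 3)) = Mul(4, Mul(3, b)) = Mul(12, b))
Function('X')(Q, m) = Add(m, Mul(12, Q, m)) (Function('X')(Q, m) = Add(Mul(m, Mul(12, Q)), m) = Add(Mul(12, Q, m), m) = Add(m, Mul(12, Q, m)))
k = 1 (k = Pow(1, 2) = 1)
V = Rational(-8566, 125) (V = Add(-30, Mul(6, Add(Mul(-77, Pow(-75, -1)), Mul(Mul(7, Add(1, Mul(12, 11))), Pow(-125, -1))))) = Add(-30, Mul(6, Add(Mul(-77, Rational(-1, 75)), Mul(Mul(7, Add(1, 132)), Rational(-1, 125))))) = Add(-30, Mul(6, Add(Rational(77, 75), Mul(Mul(7, 133), Rational(-1, 125))))) = Add(-30, Mul(6, Add(Rational(77, 75), Mul(931, Rational(-1, 125))))) = Add(-30, Mul(6, Add(Rational(77, 75), Rational(-931, 125)))) = Add(-30, Mul(6, Rational(-2408, 375))) = Add(-30, Rational(-4816, 125)) = Rational(-8566, 125) ≈ -68.528)
Mul(k, V) = Mul(1, Rational(-8566, 125)) = Rational(-8566, 125)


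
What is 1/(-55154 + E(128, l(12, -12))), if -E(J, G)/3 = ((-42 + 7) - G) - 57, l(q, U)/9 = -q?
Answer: -1/55202 ≈ -1.8115e-5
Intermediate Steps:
l(q, U) = -9*q (l(q, U) = 9*(-q) = -9*q)
E(J, G) = 276 + 3*G (E(J, G) = -3*(((-42 + 7) - G) - 57) = -3*((-35 - G) - 57) = -3*(-92 - G) = 276 + 3*G)
1/(-55154 + E(128, l(12, -12))) = 1/(-55154 + (276 + 3*(-9*12))) = 1/(-55154 + (276 + 3*(-108))) = 1/(-55154 + (276 - 324)) = 1/(-55154 - 48) = 1/(-55202) = -1/55202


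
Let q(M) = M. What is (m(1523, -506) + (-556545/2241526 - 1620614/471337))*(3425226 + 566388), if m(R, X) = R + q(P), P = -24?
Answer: 108724664519050125447/18215761039 ≈ 5.9687e+9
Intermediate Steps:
m(R, X) = -24 + R (m(R, X) = R - 24 = -24 + R)
(m(1523, -506) + (-556545/2241526 - 1620614/471337))*(3425226 + 566388) = ((-24 + 1523) + (-556545/2241526 - 1620614/471337))*(3425226 + 566388) = (1499 + (-556545*1/2241526 - 1620614*1/471337))*3991614 = (1499 + (-556545/2241526 - 1620614/471337))*3991614 = (1499 - 134309264401/36431522078)*3991614 = (54476542330521/36431522078)*3991614 = 108724664519050125447/18215761039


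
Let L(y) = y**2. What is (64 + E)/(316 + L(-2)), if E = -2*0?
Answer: 1/5 ≈ 0.20000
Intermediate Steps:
E = 0
(64 + E)/(316 + L(-2)) = (64 + 0)/(316 + (-2)**2) = 64/(316 + 4) = 64/320 = 64*(1/320) = 1/5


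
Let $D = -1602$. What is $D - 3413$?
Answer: $-5015$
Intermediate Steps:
$D - 3413 = -1602 - 3413 = -5015$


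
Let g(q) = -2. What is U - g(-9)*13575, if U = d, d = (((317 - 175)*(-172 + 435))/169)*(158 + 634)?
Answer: 34166382/169 ≈ 2.0217e+5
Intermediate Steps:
d = 29578032/169 (d = ((142*263)*(1/169))*792 = (37346*(1/169))*792 = (37346/169)*792 = 29578032/169 ≈ 1.7502e+5)
U = 29578032/169 ≈ 1.7502e+5
U - g(-9)*13575 = 29578032/169 - (-2)*13575 = 29578032/169 - 1*(-27150) = 29578032/169 + 27150 = 34166382/169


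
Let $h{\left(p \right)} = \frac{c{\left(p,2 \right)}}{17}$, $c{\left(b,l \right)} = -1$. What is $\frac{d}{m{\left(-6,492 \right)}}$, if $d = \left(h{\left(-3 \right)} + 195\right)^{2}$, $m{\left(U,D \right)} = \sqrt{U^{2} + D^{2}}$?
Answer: $\frac{5491298 \sqrt{269}}{1166115} \approx 77.234$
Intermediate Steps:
$m{\left(U,D \right)} = \sqrt{D^{2} + U^{2}}$
$h{\left(p \right)} = - \frac{1}{17}$
$d = \frac{10982596}{289}$ ($d = \left(- \frac{1}{17} + 195\right)^{2} = \left(\frac{3314}{17}\right)^{2} = \frac{10982596}{289} \approx 38002.0$)
$\frac{d}{m{\left(-6,492 \right)}} = \frac{10982596}{289 \sqrt{492^{2} + \left(-6\right)^{2}}} = \frac{10982596}{289 \sqrt{242064 + 36}} = \frac{10982596}{289 \sqrt{242100}} = \frac{10982596}{289 \cdot 30 \sqrt{269}} = \frac{10982596 \frac{\sqrt{269}}{8070}}{289} = \frac{5491298 \sqrt{269}}{1166115}$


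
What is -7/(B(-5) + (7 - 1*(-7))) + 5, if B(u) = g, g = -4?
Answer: 43/10 ≈ 4.3000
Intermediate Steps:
B(u) = -4
-7/(B(-5) + (7 - 1*(-7))) + 5 = -7/(-4 + (7 - 1*(-7))) + 5 = -7/(-4 + (7 + 7)) + 5 = -7/(-4 + 14) + 5 = -7/10 + 5 = 43/10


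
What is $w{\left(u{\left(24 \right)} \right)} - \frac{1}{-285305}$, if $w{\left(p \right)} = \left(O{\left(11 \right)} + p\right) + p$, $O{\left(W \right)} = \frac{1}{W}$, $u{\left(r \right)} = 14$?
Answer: $\frac{88159256}{3138355} \approx 28.091$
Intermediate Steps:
$w{\left(p \right)} = \frac{1}{11} + 2 p$ ($w{\left(p \right)} = \left(\frac{1}{11} + p\right) + p = \frac{1}{11} + 2 p$)
$w{\left(u{\left(24 \right)} \right)} - \frac{1}{-285305} = \left(\frac{1}{11} + 2 \cdot 14\right) - \frac{1}{-285305} = \left(\frac{1}{11} + 28\right) - - \frac{1}{285305} = \frac{309}{11} + \frac{1}{285305} = \frac{88159256}{3138355}$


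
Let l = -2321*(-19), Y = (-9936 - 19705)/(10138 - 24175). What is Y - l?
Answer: -618988022/14037 ≈ -44097.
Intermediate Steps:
Y = 29641/14037 (Y = -29641/(-14037) = -29641*(-1/14037) = 29641/14037 ≈ 2.1116)
l = 44099
Y - l = 29641/14037 - 1*44099 = 29641/14037 - 44099 = -618988022/14037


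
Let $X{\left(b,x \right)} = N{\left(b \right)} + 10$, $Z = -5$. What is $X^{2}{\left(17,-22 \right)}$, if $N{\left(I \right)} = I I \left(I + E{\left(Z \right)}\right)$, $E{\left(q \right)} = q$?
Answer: $12096484$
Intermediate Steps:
$N{\left(I \right)} = I^{2} \left(-5 + I\right)$ ($N{\left(I \right)} = I I \left(I - 5\right) = I^{2} \left(-5 + I\right)$)
$X{\left(b,x \right)} = 10 + b^{2} \left(-5 + b\right)$ ($X{\left(b,x \right)} = b^{2} \left(-5 + b\right) + 10 = 10 + b^{2} \left(-5 + b\right)$)
$X^{2}{\left(17,-22 \right)} = \left(10 + 17^{2} \left(-5 + 17\right)\right)^{2} = \left(10 + 289 \cdot 12\right)^{2} = \left(10 + 3468\right)^{2} = 3478^{2} = 12096484$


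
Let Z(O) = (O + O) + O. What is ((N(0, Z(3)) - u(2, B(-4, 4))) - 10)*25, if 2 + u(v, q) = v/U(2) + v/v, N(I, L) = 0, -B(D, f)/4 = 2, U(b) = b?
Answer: -250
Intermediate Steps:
B(D, f) = -8 (B(D, f) = -4*2 = -8)
Z(O) = 3*O (Z(O) = 2*O + O = 3*O)
u(v, q) = -1 + v/2 (u(v, q) = -2 + (v/2 + v/v) = -2 + (v*(½) + 1) = -2 + (v/2 + 1) = -2 + (1 + v/2) = -1 + v/2)
((N(0, Z(3)) - u(2, B(-4, 4))) - 10)*25 = ((0 - (-1 + (½)*2)) - 10)*25 = ((0 - (-1 + 1)) - 10)*25 = ((0 - 1*0) - 10)*25 = ((0 + 0) - 10)*25 = (0 - 10)*25 = -10*25 = -250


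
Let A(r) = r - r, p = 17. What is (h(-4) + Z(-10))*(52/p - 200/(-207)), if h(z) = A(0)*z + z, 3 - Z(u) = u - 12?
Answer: 99148/1173 ≈ 84.525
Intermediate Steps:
Z(u) = 15 - u (Z(u) = 3 - (u - 12) = 3 - (-12 + u) = 3 + (12 - u) = 15 - u)
A(r) = 0
h(z) = z (h(z) = 0*z + z = 0 + z = z)
(h(-4) + Z(-10))*(52/p - 200/(-207)) = (-4 + (15 - 1*(-10)))*(52/17 - 200/(-207)) = (-4 + (15 + 10))*(52*(1/17) - 200*(-1/207)) = (-4 + 25)*(52/17 + 200/207) = 21*(14164/3519) = 99148/1173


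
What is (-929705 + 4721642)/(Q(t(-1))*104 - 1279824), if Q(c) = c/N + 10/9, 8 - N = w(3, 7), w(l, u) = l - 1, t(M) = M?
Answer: -34127433/11517532 ≈ -2.9631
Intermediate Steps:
w(l, u) = -1 + l
N = 6 (N = 8 - (-1 + 3) = 8 - 1*2 = 8 - 2 = 6)
Q(c) = 10/9 + c/6 (Q(c) = c/6 + 10/9 = 10/9 + c/6)
(-929705 + 4721642)/(Q(t(-1))*104 - 1279824) = (-929705 + 4721642)/((10/9 + (⅙)*(-1))*104 - 1279824) = 3791937/((10/9 - ⅙)*104 - 1279824) = 3791937/((17/18)*104 - 1279824) = 3791937/(884/9 - 1279824) = 3791937/(-11517532/9) = 3791937*(-9/11517532) = -34127433/11517532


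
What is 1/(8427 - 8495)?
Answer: -1/68 ≈ -0.014706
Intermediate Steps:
1/(8427 - 8495) = 1/(-68) = -1/68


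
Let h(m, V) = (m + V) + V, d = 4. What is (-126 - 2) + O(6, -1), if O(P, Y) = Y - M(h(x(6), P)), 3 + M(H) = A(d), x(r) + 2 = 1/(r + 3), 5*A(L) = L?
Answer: -634/5 ≈ -126.80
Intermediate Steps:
A(L) = L/5
x(r) = -2 + 1/(3 + r) (x(r) = -2 + 1/(r + 3) = -2 + 1/(3 + r))
h(m, V) = m + 2*V (h(m, V) = (V + m) + V = m + 2*V)
M(H) = -11/5 (M(H) = -3 + (1/5)*4 = -3 + 4/5 = -11/5)
O(P, Y) = 11/5 + Y (O(P, Y) = Y - 1*(-11/5) = Y + 11/5 = 11/5 + Y)
(-126 - 2) + O(6, -1) = (-126 - 2) + (11/5 - 1) = -128 + 6/5 = -634/5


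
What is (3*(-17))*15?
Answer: -765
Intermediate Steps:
(3*(-17))*15 = -51*15 = -765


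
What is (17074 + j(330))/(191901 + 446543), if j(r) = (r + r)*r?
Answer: 117437/319222 ≈ 0.36789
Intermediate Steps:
j(r) = 2*r² (j(r) = (2*r)*r = 2*r²)
(17074 + j(330))/(191901 + 446543) = (17074 + 2*330²)/(191901 + 446543) = (17074 + 2*108900)/638444 = (17074 + 217800)*(1/638444) = 234874*(1/638444) = 117437/319222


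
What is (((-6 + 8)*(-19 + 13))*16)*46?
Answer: -8832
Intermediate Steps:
(((-6 + 8)*(-19 + 13))*16)*46 = ((2*(-6))*16)*46 = -12*16*46 = -192*46 = -8832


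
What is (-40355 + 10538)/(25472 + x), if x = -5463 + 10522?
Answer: -9939/10177 ≈ -0.97661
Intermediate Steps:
x = 5059
(-40355 + 10538)/(25472 + x) = (-40355 + 10538)/(25472 + 5059) = -29817/30531 = -29817*1/30531 = -9939/10177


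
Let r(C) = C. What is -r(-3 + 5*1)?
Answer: -2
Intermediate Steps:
-r(-3 + 5*1) = -(-3 + 5*1) = -(-3 + 5) = -1*2 = -2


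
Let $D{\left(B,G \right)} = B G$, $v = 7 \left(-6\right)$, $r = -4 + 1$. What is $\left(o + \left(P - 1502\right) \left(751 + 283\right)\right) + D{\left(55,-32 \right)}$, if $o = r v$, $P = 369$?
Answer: $-1173156$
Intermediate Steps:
$r = -3$
$v = -42$
$o = 126$ ($o = \left(-3\right) \left(-42\right) = 126$)
$\left(o + \left(P - 1502\right) \left(751 + 283\right)\right) + D{\left(55,-32 \right)} = \left(126 + \left(369 - 1502\right) \left(751 + 283\right)\right) + 55 \left(-32\right) = \left(126 - 1171522\right) - 1760 = -1171396 - 1760 = -1173156$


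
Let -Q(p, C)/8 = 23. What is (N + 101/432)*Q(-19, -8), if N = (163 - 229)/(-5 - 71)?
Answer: -208081/1026 ≈ -202.81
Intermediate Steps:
Q(p, C) = -184 (Q(p, C) = -8*23 = -184)
N = 33/38 (N = -66/(-76) = -66*(-1/76) = 33/38 ≈ 0.86842)
(N + 101/432)*Q(-19, -8) = (33/38 + 101/432)*(-184) = (9047/8208)*(-184) = -208081/1026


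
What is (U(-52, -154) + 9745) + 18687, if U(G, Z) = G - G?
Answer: 28432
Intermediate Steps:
U(G, Z) = 0
(U(-52, -154) + 9745) + 18687 = (0 + 9745) + 18687 = 9745 + 18687 = 28432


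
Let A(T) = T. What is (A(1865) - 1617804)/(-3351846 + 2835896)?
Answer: 1615939/515950 ≈ 3.1320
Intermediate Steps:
(A(1865) - 1617804)/(-3351846 + 2835896) = (1865 - 1617804)/(-3351846 + 2835896) = -1615939/(-515950) = -1615939*(-1/515950) = 1615939/515950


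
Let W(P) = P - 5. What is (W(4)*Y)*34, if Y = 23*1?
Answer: -782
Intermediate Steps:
W(P) = -5 + P
Y = 23
(W(4)*Y)*34 = ((-5 + 4)*23)*34 = -1*23*34 = -23*34 = -782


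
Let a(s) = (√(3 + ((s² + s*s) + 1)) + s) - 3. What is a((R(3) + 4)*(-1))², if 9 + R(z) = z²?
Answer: 1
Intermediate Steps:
R(z) = -9 + z²
a(s) = -3 + s + √(4 + 2*s²) (a(s) = (√(3 + ((s² + s²) + 1)) + s) - 3 = (√(3 + (2*s² + 1)) + s) - 3 = (√(3 + (1 + 2*s²)) + s) - 3 = (√(4 + 2*s²) + s) - 3 = (s + √(4 + 2*s²)) - 3 = -3 + s + √(4 + 2*s²))
a((R(3) + 4)*(-1))² = (-3 + ((-9 + 3²) + 4)*(-1) + √(4 + 2*(((-9 + 3²) + 4)*(-1))²))² = (-3 + ((-9 + 9) + 4)*(-1) + √(4 + 2*(((-9 + 9) + 4)*(-1))²))² = (-3 + (0 + 4)*(-1) + √(4 + 2*((0 + 4)*(-1))²))² = (-3 + 4*(-1) + √(4 + 2*(4*(-1))²))² = (-3 - 4 + √(4 + 2*(-4)²))² = (-3 - 4 + √(4 + 2*16))² = (-3 - 4 + √(4 + 32))² = (-3 - 4 + √36)² = (-3 - 4 + 6)² = (-1)² = 1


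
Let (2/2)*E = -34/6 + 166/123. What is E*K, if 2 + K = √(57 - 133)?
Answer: 354/41 - 354*I*√19/41 ≈ 8.6341 - 37.635*I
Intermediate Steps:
E = -177/41 (E = -34/6 + 166/123 = -34*⅙ + 166*(1/123) = -17/3 + 166/123 = -177/41 ≈ -4.3171)
K = -2 + 2*I*√19 (K = -2 + √(57 - 133) = -2 + √(-76) = -2 + 2*I*√19 ≈ -2.0 + 8.7178*I)
E*K = -177*(-2 + 2*I*√19)/41 = 354/41 - 354*I*√19/41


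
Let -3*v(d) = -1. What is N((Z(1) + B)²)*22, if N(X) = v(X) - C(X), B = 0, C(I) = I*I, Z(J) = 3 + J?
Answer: -16874/3 ≈ -5624.7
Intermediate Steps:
v(d) = ⅓ (v(d) = -⅓*(-1) = ⅓)
C(I) = I²
N(X) = ⅓ - X²
N((Z(1) + B)²)*22 = (⅓ - (((3 + 1) + 0)²)²)*22 = (⅓ - ((4 + 0)²)²)*22 = (⅓ - (4²)²)*22 = (⅓ - 1*16²)*22 = (⅓ - 1*256)*22 = (⅓ - 256)*22 = -767/3*22 = -16874/3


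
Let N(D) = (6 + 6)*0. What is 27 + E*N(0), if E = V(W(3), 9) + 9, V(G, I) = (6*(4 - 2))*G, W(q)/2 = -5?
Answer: 27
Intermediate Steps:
W(q) = -10 (W(q) = 2*(-5) = -10)
V(G, I) = 12*G (V(G, I) = (6*2)*G = 12*G)
N(D) = 0 (N(D) = 12*0 = 0)
E = -111 (E = 12*(-10) + 9 = -120 + 9 = -111)
27 + E*N(0) = 27 - 111*0 = 27 + 0 = 27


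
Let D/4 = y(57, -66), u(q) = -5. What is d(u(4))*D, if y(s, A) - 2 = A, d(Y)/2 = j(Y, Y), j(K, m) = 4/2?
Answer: -1024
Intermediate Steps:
j(K, m) = 2 (j(K, m) = 4*(1/2) = 2)
d(Y) = 4 (d(Y) = 2*2 = 4)
y(s, A) = 2 + A
D = -256 (D = 4*(2 - 66) = 4*(-64) = -256)
d(u(4))*D = 4*(-256) = -1024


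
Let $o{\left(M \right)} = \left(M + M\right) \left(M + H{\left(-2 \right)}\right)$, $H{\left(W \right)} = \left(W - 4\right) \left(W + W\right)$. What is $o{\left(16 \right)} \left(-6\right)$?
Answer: $-7680$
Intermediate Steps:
$H{\left(W \right)} = 2 W \left(-4 + W\right)$ ($H{\left(W \right)} = \left(-4 + W\right) 2 W = 2 W \left(-4 + W\right)$)
$o{\left(M \right)} = 2 M \left(24 + M\right)$ ($o{\left(M \right)} = \left(M + M\right) \left(M + 2 \left(-2\right) \left(-4 - 2\right)\right) = 2 M \left(M + 2 \left(-2\right) \left(-6\right)\right) = 2 M \left(M + 24\right) = 2 M \left(24 + M\right)$)
$o{\left(16 \right)} \left(-6\right) = 2 \cdot 16 \left(24 + 16\right) \left(-6\right) = 2 \cdot 16 \cdot 40 \left(-6\right) = 1280 \left(-6\right) = -7680$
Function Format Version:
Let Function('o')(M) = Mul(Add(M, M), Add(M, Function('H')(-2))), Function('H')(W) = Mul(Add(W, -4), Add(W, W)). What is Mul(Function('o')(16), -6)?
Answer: -7680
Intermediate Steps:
Function('H')(W) = Mul(2, W, Add(-4, W)) (Function('H')(W) = Mul(Add(-4, W), Mul(2, W)) = Mul(2, W, Add(-4, W)))
Function('o')(M) = Mul(2, M, Add(24, M)) (Function('o')(M) = Mul(Add(M, M), Add(M, Mul(2, -2, Add(-4, -2)))) = Mul(Mul(2, M), Add(M, Mul(2, -2, -6))) = Mul(Mul(2, M), Add(M, 24)) = Mul(Mul(2, M), Add(24, M)) = Mul(2, M, Add(24, M)))
Mul(Function('o')(16), -6) = Mul(Mul(2, 16, Add(24, 16)), -6) = Mul(Mul(2, 16, 40), -6) = Mul(1280, -6) = -7680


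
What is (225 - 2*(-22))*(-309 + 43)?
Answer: -71554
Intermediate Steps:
(225 - 2*(-22))*(-309 + 43) = (225 + 44)*(-266) = 269*(-266) = -71554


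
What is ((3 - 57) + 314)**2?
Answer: 67600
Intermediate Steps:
((3 - 57) + 314)**2 = (-54 + 314)**2 = 260**2 = 67600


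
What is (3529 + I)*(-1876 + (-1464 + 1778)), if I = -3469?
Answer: -93720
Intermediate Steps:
(3529 + I)*(-1876 + (-1464 + 1778)) = (3529 - 3469)*(-1876 + (-1464 + 1778)) = 60*(-1876 + 314) = 60*(-1562) = -93720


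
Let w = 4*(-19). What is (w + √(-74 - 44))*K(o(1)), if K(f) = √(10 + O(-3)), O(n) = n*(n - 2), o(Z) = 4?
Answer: -380 + 5*I*√118 ≈ -380.0 + 54.314*I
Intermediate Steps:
w = -76
O(n) = n*(-2 + n)
K(f) = 5 (K(f) = √(10 - 3*(-2 - 3)) = √(10 - 3*(-5)) = √(10 + 15) = √25 = 5)
(w + √(-74 - 44))*K(o(1)) = (-76 + √(-74 - 44))*5 = (-76 + √(-118))*5 = (-76 + I*√118)*5 = -380 + 5*I*√118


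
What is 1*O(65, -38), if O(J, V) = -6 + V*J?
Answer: -2476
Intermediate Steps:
O(J, V) = -6 + J*V
1*O(65, -38) = 1*(-6 + 65*(-38)) = 1*(-6 - 2470) = 1*(-2476) = -2476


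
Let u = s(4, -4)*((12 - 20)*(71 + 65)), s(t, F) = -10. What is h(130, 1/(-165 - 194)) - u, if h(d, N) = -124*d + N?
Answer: -9693001/359 ≈ -27000.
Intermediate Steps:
h(d, N) = N - 124*d
u = 10880 (u = -10*(12 - 20)*(71 + 65) = -(-80)*136 = -10*(-1088) = 10880)
h(130, 1/(-165 - 194)) - u = (1/(-165 - 194) - 124*130) - 1*10880 = (1/(-359) - 16120) - 10880 = (-1/359 - 16120) - 10880 = -5787081/359 - 10880 = -9693001/359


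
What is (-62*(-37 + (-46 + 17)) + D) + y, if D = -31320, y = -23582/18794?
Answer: -255873307/9397 ≈ -27229.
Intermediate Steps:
y = -11791/9397 (y = -23582*1/18794 = -11791/9397 ≈ -1.2548)
(-62*(-37 + (-46 + 17)) + D) + y = (-62*(-37 + (-46 + 17)) - 31320) - 11791/9397 = (-62*(-37 - 29) - 31320) - 11791/9397 = (-62*(-66) - 31320) - 11791/9397 = (4092 - 31320) - 11791/9397 = -27228 - 11791/9397 = -255873307/9397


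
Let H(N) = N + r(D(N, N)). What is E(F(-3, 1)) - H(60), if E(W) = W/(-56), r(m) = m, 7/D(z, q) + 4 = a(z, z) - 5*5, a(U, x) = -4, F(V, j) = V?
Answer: -110389/1848 ≈ -59.734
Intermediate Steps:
D(z, q) = -7/33 (D(z, q) = 7/(-4 + (-4 - 5*5)) = 7/(-4 + (-4 - 25)) = 7/(-4 - 29) = 7/(-33) = 7*(-1/33) = -7/33)
H(N) = -7/33 + N (H(N) = N - 7/33 = -7/33 + N)
E(W) = -W/56 (E(W) = W*(-1/56) = -W/56)
E(F(-3, 1)) - H(60) = -1/56*(-3) - (-7/33 + 60) = 3/56 - 1*1973/33 = 3/56 - 1973/33 = -110389/1848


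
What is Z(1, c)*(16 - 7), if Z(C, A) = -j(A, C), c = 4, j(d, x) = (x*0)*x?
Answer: 0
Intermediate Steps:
j(d, x) = 0 (j(d, x) = 0*x = 0)
Z(C, A) = 0 (Z(C, A) = -1*0 = 0)
Z(1, c)*(16 - 7) = 0*(16 - 7) = 0*9 = 0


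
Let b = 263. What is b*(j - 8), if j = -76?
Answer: -22092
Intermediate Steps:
b*(j - 8) = 263*(-76 - 8) = 263*(-84) = -22092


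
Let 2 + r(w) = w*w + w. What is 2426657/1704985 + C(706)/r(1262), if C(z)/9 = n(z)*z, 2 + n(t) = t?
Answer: 718414030043/169848900715 ≈ 4.2297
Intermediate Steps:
n(t) = -2 + t
C(z) = 9*z*(-2 + z) (C(z) = 9*((-2 + z)*z) = 9*(z*(-2 + z)) = 9*z*(-2 + z))
r(w) = -2 + w + w² (r(w) = -2 + (w*w + w) = -2 + (w² + w) = -2 + (w + w²) = -2 + w + w²)
2426657/1704985 + C(706)/r(1262) = 2426657/1704985 + (9*706*(-2 + 706))/(-2 + 1262 + 1262²) = 2426657*(1/1704985) + (9*706*704)/(-2 + 1262 + 1592644) = 2426657/1704985 + 4473216/1593904 = 2426657/1704985 + 4473216*(1/1593904) = 2426657/1704985 + 279576/99619 = 718414030043/169848900715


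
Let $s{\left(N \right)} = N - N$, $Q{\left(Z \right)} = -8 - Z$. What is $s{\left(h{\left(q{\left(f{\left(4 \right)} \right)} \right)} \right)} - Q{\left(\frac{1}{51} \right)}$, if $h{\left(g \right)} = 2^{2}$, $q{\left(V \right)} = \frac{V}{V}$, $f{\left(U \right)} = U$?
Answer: $\frac{409}{51} \approx 8.0196$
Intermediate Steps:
$q{\left(V \right)} = 1$
$h{\left(g \right)} = 4$
$s{\left(N \right)} = 0$
$s{\left(h{\left(q{\left(f{\left(4 \right)} \right)} \right)} \right)} - Q{\left(\frac{1}{51} \right)} = 0 - \left(-8 - \frac{1}{51}\right) = 0 - - \frac{409}{51} = 0 + \frac{409}{51} = \frac{409}{51}$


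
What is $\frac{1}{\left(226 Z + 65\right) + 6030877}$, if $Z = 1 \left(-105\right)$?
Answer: $\frac{1}{6007212} \approx 1.6647 \cdot 10^{-7}$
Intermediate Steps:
$Z = -105$
$\frac{1}{\left(226 Z + 65\right) + 6030877} = \frac{1}{\left(226 \left(-105\right) + 65\right) + 6030877} = \frac{1}{\left(-23730 + 65\right) + 6030877} = \frac{1}{-23665 + 6030877} = \frac{1}{6007212}$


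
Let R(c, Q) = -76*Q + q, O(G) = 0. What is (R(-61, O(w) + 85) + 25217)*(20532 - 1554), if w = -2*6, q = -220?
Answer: 351795186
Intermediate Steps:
w = -12
R(c, Q) = -220 - 76*Q (R(c, Q) = -76*Q - 220 = -220 - 76*Q)
(R(-61, O(w) + 85) + 25217)*(20532 - 1554) = ((-220 - 76*(0 + 85)) + 25217)*(20532 - 1554) = ((-220 - 76*85) + 25217)*18978 = ((-220 - 6460) + 25217)*18978 = (-6680 + 25217)*18978 = 18537*18978 = 351795186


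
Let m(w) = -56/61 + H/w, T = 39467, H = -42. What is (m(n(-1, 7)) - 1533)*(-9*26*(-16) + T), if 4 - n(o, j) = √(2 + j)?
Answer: -4153916641/61 ≈ -6.8097e+7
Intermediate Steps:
n(o, j) = 4 - √(2 + j)
m(w) = -56/61 - 42/w
(m(n(-1, 7)) - 1533)*(-9*26*(-16) + T) = ((-56/61 - 42/(4 - √(2 + 7))) - 1533)*(-9*26*(-16) + 39467) = ((-56/61 - 42/(4 - √9)) - 1533)*(-234*(-16) + 39467) = ((-56/61 - 42/(4 - 1*3)) - 1533)*(3744 + 39467) = ((-56/61 - 42/(4 - 3)) - 1533)*43211 = ((-56/61 - 42/1) - 1533)*43211 = ((-56/61 - 42*1) - 1533)*43211 = ((-56/61 - 42) - 1533)*43211 = (-2618/61 - 1533)*43211 = -96131/61*43211 = -4153916641/61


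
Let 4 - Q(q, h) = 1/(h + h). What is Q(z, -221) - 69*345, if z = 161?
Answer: -10520041/442 ≈ -23801.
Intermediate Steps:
Q(q, h) = 4 - 1/(2*h) (Q(q, h) = 4 - 1/(h + h) = 4 - 1/(2*h))
Q(z, -221) - 69*345 = (4 - ½/(-221)) - 69*345 = (4 - ½*(-1/221)) - 1*23805 = (4 + 1/442) - 23805 = 1769/442 - 23805 = -10520041/442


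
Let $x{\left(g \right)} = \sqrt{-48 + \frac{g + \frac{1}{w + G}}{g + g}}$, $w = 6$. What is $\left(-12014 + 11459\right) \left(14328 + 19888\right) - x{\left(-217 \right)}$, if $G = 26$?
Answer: $-18989880 - \frac{i \sqrt{143150777}}{1736} \approx -1.899 \cdot 10^{7} - 6.892 i$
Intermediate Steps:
$x{\left(g \right)} = \sqrt{-48 + \frac{\frac{1}{32} + g}{2 g}}$ ($x{\left(g \right)} = \sqrt{-48 + \frac{g + \frac{1}{6 + 26}}{g + g}} = \sqrt{-48 + \frac{g + \frac{1}{32}}{2 g}} = \sqrt{-48 + \left(g + \frac{1}{32}\right) \frac{1}{2 g}} = \sqrt{-48 + \left(\frac{1}{32} + g\right) \frac{1}{2 g}} = \sqrt{-48 + \frac{\frac{1}{32} + g}{2 g}}$)
$\left(-12014 + 11459\right) \left(14328 + 19888\right) - x{\left(-217 \right)} = \left(-12014 + 11459\right) \left(14328 + 19888\right) - \frac{\sqrt{-3040 + \frac{1}{-217}}}{8} = \left(-555\right) 34216 - \frac{\sqrt{-3040 - \frac{1}{217}}}{8} = -18989880 - \frac{\sqrt{- \frac{659681}{217}}}{8} = -18989880 - \frac{\frac{1}{217} i \sqrt{143150777}}{8} = -18989880 - \frac{i \sqrt{143150777}}{1736}$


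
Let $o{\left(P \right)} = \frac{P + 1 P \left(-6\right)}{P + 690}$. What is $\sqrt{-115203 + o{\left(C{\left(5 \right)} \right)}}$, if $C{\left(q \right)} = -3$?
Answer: $\frac{i \sqrt{6041359378}}{229} \approx 339.42 i$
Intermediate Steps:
$o{\left(P \right)} = - \frac{5 P}{690 + P}$ ($o{\left(P \right)} = \frac{P + P \left(-6\right)}{690 + P} = \frac{P - 6 P}{690 + P} = \frac{\left(-5\right) P}{690 + P} = - \frac{5 P}{690 + P}$)
$\sqrt{-115203 + o{\left(C{\left(5 \right)} \right)}} = \sqrt{-115203 - - \frac{15}{690 - 3}} = \sqrt{-115203 - - \frac{15}{687}} = \sqrt{-115203 - \left(-15\right) \frac{1}{687}} = \sqrt{-115203 + \frac{5}{229}} = \sqrt{- \frac{26381482}{229}} = \frac{i \sqrt{6041359378}}{229}$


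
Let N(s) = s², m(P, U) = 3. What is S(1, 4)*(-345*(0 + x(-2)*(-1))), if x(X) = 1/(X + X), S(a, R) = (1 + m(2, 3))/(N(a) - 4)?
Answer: 115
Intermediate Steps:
S(a, R) = 4/(-4 + a²) (S(a, R) = (1 + 3)/(a² - 4) = 4/(-4 + a²))
x(X) = 1/(2*X)
S(1, 4)*(-345*(0 + x(-2)*(-1))) = (4/(-4 + 1²))*(-345*(0 + ((½)/(-2))*(-1))) = (4/(-4 + 1))*(-345*(0 + ((½)*(-½))*(-1))) = (4/(-3))*(-345*(0 - ¼*(-1))) = (4*(-⅓))*(-345*(0 + ¼)) = -(-460)/4 = -4/3*(-345/4) = 115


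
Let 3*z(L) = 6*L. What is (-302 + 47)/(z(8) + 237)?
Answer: -255/253 ≈ -1.0079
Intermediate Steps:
z(L) = 2*L (z(L) = (6*L)/3 = 2*L)
(-302 + 47)/(z(8) + 237) = (-302 + 47)/(2*8 + 237) = -255/(16 + 237) = -255/253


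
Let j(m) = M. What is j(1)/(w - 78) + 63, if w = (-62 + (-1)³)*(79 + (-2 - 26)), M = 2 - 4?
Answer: 207335/3291 ≈ 63.001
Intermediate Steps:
M = -2
w = -3213 (w = (-62 - 1)*(79 - 28) = -63*51 = -3213)
j(m) = -2
j(1)/(w - 78) + 63 = -2/(-3213 - 78) + 63 = -2/(-3291) + 63 = -1/3291*(-2) + 63 = 2/3291 + 63 = 207335/3291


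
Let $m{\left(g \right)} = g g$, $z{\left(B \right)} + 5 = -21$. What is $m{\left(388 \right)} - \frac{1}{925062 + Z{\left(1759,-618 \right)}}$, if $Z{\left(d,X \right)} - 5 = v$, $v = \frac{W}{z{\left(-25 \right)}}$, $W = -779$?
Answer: $\frac{3620962721398}{24052521} \approx 1.5054 \cdot 10^{5}$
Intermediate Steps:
$z{\left(B \right)} = -26$ ($z{\left(B \right)} = -5 - 21 = -26$)
$m{\left(g \right)} = g^{2}$
$v = \frac{779}{26}$ ($v = - \frac{779}{-26} = \left(-779\right) \left(- \frac{1}{26}\right) = \frac{779}{26} \approx 29.962$)
$Z{\left(d,X \right)} = \frac{909}{26}$ ($Z{\left(d,X \right)} = 5 + \frac{779}{26} = \frac{909}{26}$)
$m{\left(388 \right)} - \frac{1}{925062 + Z{\left(1759,-618 \right)}} = 388^{2} - \frac{1}{925062 + \frac{909}{26}} = 150544 - \frac{1}{\frac{24052521}{26}} = 150544 - \frac{26}{24052521} = \frac{3620962721398}{24052521}$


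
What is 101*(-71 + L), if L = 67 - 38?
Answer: -4242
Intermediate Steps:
L = 29
101*(-71 + L) = 101*(-71 + 29) = 101*(-42) = -4242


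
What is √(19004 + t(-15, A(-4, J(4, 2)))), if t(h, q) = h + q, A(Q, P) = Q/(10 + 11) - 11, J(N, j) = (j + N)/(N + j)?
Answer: √8369214/21 ≈ 137.76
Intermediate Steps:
J(N, j) = 1 (J(N, j) = (N + j)/(N + j) = 1)
A(Q, P) = -11 + Q/21 (A(Q, P) = Q/21 - 11 = -11 + Q/21)
√(19004 + t(-15, A(-4, J(4, 2)))) = √(19004 + (-15 + (-11 + (1/21)*(-4)))) = √(19004 + (-15 + (-11 - 4/21))) = √(19004 + (-15 - 235/21)) = √(19004 - 550/21) = √(398534/21) = √8369214/21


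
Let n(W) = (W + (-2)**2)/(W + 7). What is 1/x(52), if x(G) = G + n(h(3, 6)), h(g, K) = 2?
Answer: 3/158 ≈ 0.018987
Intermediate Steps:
n(W) = (4 + W)/(7 + W) (n(W) = (W + 4)/(7 + W) = (4 + W)/(7 + W))
x(G) = 2/3 + G (x(G) = G + (4 + 2)/(7 + 2) = G + 6/9 = G + (1/9)*6 = G + 2/3 = 2/3 + G)
1/x(52) = 1/(2/3 + 52) = 1/(158/3) = 3/158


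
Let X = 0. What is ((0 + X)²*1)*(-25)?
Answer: 0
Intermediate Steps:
((0 + X)²*1)*(-25) = ((0 + 0)²*1)*(-25) = (0²*1)*(-25) = (0*1)*(-25) = 0*(-25) = 0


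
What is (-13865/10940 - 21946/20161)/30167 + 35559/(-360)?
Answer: -1314434326836749/13307347887560 ≈ -98.775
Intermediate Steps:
(-13865/10940 - 21946/20161)/30167 + 35559/(-360) = (-13865*1/10940 - 21946*1/20161)*(1/30167) + 35559*(-1/360) = (-2773/2188 - 21946/20161)*(1/30167) - 3951/40 = -103924301/44112268*1/30167 - 3951/40 = -103924301/1330734788756 - 3951/40 = -1314434326836749/13307347887560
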